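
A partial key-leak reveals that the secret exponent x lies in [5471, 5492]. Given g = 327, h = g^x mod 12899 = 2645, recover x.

5490

Compute 327^5471 mod 12899 = 12115, then multiply by 327 repeatedly:
  327^5471=12115  327^5472=1612  327^5473=11164  327^5474=211  327^5475=4502
  327^5476=1668  327^5477=3678  327^5478=3099  327^5479=7251  327^5480=10560
  327^5481=9087  327^5482=4679  327^5483=7951  327^5484=7278  327^5485=6490
  327^5486=6794  327^5487=3010  327^5488=3946  327^5489=442  327^5490=2645
Found 2645 at exponent 5490.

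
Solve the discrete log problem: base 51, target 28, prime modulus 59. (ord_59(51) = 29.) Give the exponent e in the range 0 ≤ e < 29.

26

Successive powers of 51 modulo 59:
  51^0=1  51^1=51  51^2=5  51^3=19  51^4=25  51^5=36
  51^6=7  51^7=3  51^8=35  51^9=15  51^10=57  51^11=16
  51^12=49  51^13=21  51^14=9  51^15=46  51^16=45  51^17=53
  51^18=48  51^19=29  51^20=4  51^21=27  51^22=20  51^23=17
  51^24=41  51^25=26  51^26=28
So 51^26 ≡ 28 (mod 59), giving e = 26.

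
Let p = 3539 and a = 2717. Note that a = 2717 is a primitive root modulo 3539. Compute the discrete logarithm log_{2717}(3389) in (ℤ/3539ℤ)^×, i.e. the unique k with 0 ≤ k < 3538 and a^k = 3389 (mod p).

3278

Baby-step giant-step with m = ceil(sqrt(3538)) = 60.
Baby table (2717^j mod 3539 for j=0..59):
  0:1  1:2717  2:3274  3:1951  4:2984  5:3218  6:1976  7:129
  8:132  9:1205  10:410  11:2724  12:1059  13:96  14:2485  15:2872
  16:3268  17:3344  18:1035  19:2129  20:1767  21:2055  22:2432  23:431
  24:3157  25:2572  26:2138  27:1447  28:3209  29:2296  30:2514  31:268
  32:2661  33:3299  34:2635  35:3437  36:2447  37:2257  38:2721  39:3525
  40:891  41:171  42:998  43:692  44:955  45:648  46:1733  47:1691
  48:825  49:1338  50:793  51:2869  52:2195  53:600  54:2260  55:255
  56:2730  57:3205  58:2045  59:35
Giant step factor: 2717^(-60) ≡ 3454 (mod 3539).
Scan 3389·3454^i mod 3539 for i = 0, 1, …:
  i=0: 3389   i=1: 2133   i=2: 2723   i=3: 2119
  i=4: 374   i=5: 61   i=6: 1893   i=7: 1889
  i=8: 2229   i=9: 1641     …   i=53: 3049
  i=54: 2721
Match at i=54, j=38: k = 54·60 + 38 = 3278.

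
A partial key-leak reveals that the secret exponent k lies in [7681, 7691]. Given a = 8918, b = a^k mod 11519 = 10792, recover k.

7691

Compute 8918^7681 mod 11519 = 7807, then multiply by 8918 repeatedly:
  8918^7681=7807  8918^7682=1990  8918^7683=7560  8918^7684=10892  8918^7685=6648
  8918^7686=10090  8918^7687=7711  8918^7688=9787  8918^7689=1003  8918^7690=6010
  8918^7691=10792
Found 10792 at exponent 7691.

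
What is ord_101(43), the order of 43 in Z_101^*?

The order of 43 must divide p − 1 = 100 = 2^2 · 5^2.
Divisors: 1, 2, 4, 5, 10, 20, 25, 50, 100.
Check each in increasing order: 43^1 ≡ 43;  43^2 ≡ 31;  43^4 ≡ 52;  43^5 ≡ 14;  43^10 ≡ 95;  43^20 ≡ 36;  43^25 ≡ 100;  43^50 ≡ 1.
Smallest exponent giving 1 is 50.

50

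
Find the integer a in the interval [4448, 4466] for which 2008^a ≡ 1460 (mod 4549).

4452

Compute 2008^4448 mod 4549 = 1081, then multiply by 2008 repeatedly:
  2008^4448=1081  2008^4449=775  2008^4450=442  2008^4451=481  2008^4452=1460
Found 1460 at exponent 4452.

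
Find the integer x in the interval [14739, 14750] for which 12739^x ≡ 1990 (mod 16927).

14745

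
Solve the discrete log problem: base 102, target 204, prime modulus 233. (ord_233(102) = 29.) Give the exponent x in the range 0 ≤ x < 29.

8

Successive powers of 102 modulo 233:
  102^0=1  102^1=102  102^2=152  102^3=126  102^4=37  102^5=46
  102^6=32  102^7=2  102^8=204
So 102^8 ≡ 204 (mod 233), giving x = 8.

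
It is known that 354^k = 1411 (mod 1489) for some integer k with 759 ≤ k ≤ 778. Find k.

769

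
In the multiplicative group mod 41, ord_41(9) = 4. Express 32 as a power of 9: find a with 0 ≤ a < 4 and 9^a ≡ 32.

Successive powers of 9 modulo 41:
  9^0=1  9^1=9  9^2=40  9^3=32
So 9^3 ≡ 32 (mod 41), giving a = 3.

3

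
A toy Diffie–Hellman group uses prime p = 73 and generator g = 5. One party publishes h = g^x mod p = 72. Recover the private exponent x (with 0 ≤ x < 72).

36

Baby-step giant-step with m = ceil(sqrt(72)) = 9.
Baby table (5^j mod 73 for j=0..8):
  0:1  1:5  2:25  3:52  4:41  5:59  6:3  7:15
  8:2
Giant step factor: 5^(-9) ≡ 22 (mod 73).
Scan 72·22^i mod 73 for i = 0, 1, …:
  i=0: 72   i=1: 51   i=2: 27   i=3: 10
  i=4: 1
Match at i=4, j=0: x = 4·9 + 0 = 36.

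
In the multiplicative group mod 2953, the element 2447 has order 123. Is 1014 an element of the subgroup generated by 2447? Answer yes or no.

1014 ∈ ⟨2447⟩ iff 1014^123 ≡ 1 (mod 2953), since |⟨2447⟩| = 123.
1014^123 mod 2953 = 1.
Since 1 = 1, 1014 lies in the subgroup.

yes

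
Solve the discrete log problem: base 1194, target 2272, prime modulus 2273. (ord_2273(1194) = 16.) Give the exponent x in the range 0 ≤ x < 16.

Successive powers of 1194 modulo 2273:
  1194^0=1  1194^1=1194  1194^2=465  1194^3=598  1194^4=290  1194^5=764
  1194^6=743  1194^7=672  1194^8=2272
So 1194^8 ≡ 2272 (mod 2273), giving x = 8.

8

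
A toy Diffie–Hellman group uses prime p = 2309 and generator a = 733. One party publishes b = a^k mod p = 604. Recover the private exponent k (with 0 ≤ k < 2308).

Baby-step giant-step with m = ceil(sqrt(2308)) = 49.
Baby table (733^j mod 2309 for j=0..48):
  0:1  1:733  2:1601  3:561  4:211  5:2269  6:697  7:612
  8:650  9:796  10:1600  11:2137  12:919  13:1708  14:486  15:652
  16:2262  17:184  18:950  19:1341  20:1628  21:1880  22:1876  23:1253
  24:1776  25:1841  26:997  27:1157  28:678  29:539  30:248  31:1682
  32:2209  33:588  34:1530  35:1625  36:1990  37:1691  38:1879  39:1143
  40:1961  41:1215  42:1630  43:1037  44:460  45:66  46:2198  47:1761
  48:82
Giant step factor: 733^(-49) ≡ 1379 (mod 2309).
Scan 604·1379^i mod 2309 for i = 0, 1, …:
  i=0: 604   i=1: 1676   i=2: 2204   i=3: 672
  i=4: 779   i=5: 556   i=6: 136   i=7: 515
  i=8: 1322   i=9: 1237     …   i=27: 1516
  i=28: 919
Match at i=28, j=12: k = 28·49 + 12 = 1384.

1384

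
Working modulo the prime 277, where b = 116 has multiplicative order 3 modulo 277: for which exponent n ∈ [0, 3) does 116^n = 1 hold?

Successive powers of 116 modulo 277:
  116^0=1
So 116^0 ≡ 1 (mod 277), giving n = 0.

0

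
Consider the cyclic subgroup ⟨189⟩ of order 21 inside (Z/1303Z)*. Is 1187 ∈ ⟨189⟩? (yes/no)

1187 ∈ ⟨189⟩ iff 1187^21 ≡ 1 (mod 1303), since |⟨189⟩| = 21.
1187^21 mod 1303 = 1.
Since 1 = 1, 1187 lies in the subgroup.

yes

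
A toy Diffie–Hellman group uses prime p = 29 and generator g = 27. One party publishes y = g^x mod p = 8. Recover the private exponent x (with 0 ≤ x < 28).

Successive powers of 27 modulo 29:
  27^0=1  27^1=27  27^2=4  27^3=21  27^4=16  27^5=26
  27^6=6  27^7=17  27^8=24  27^9=10  27^10=9  27^11=11
  27^12=7  27^13=15  27^14=28  27^15=2  27^16=25  27^17=8
So 27^17 ≡ 8 (mod 29), giving x = 17.

17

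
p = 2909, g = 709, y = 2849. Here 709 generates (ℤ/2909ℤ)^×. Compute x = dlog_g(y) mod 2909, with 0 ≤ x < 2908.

Baby-step giant-step with m = ceil(sqrt(2908)) = 54.
Baby table (709^j mod 2909 for j=0..53):
  0:1  1:709  2:2333  3:1785  4:150  5:1626  6:870  7:122
  8:2137  9:2453  10:2504  11:846  12:560  13:1416  14:339  15:1813
  16:2548  17:43  18:1397  19:1413  20:1121  21:632  22:102  23:2502
  24:2337  25:1712  26:755  27:39  28:1470  29:808  30:2708  31:32
  32:2325  33:1931  34:1849  35:1891  36:2579  37:1659  38:995  39:1477
  40:2862  41:1585  42:891  43:466  44:1677  45:2121  46:2745  47:84
  48:1376  49:1069  50:1581  51:964  52:2770  53:355
Giant step factor: 709^(-54) ≡ 2056 (mod 2909).
Scan 2849·2056^i mod 2909 for i = 0, 1, …:
  i=0: 2849   i=1: 1727   i=2: 1732   i=3: 376
  i=4: 2171   i=5: 1170   i=6: 2686   i=7: 1134
  i=8: 1395   i=9: 2755     …   i=19: 1076
  i=20: 1416
Match at i=20, j=13: x = 20·54 + 13 = 1093.

1093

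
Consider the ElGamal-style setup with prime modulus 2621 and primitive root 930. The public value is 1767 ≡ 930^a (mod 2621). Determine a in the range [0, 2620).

Baby-step giant-step with m = ceil(sqrt(2620)) = 52.
Baby table (930^j mod 2621 for j=0..51):
  0:1  1:930  2:2591  3:931  4:900  5:901  6:1831  7:1801
  8:111  9:1011  10:1912  11:1122  12:302  13:413  14:1424  15:715
  16:1837  17:2139  18:2552  19:1355  20:2070  21:1286  22:804  23:735
  24:2090  25:1539  26:204  27:1008  28:1743  29:1212  30:130  31:334
  32:1342  33:464  34:1676  35:1806  36:2140  37:861  38:1325  39:380
  40:2186  41:1705  42:2566  43:1270  44:1650  45:1215  46:299  47:244
  48:1514  49:543  50:1758  51:2057
Giant step factor: 930^(-52) ≡ 172 (mod 2621).
Scan 1767·172^i mod 2621 for i = 0, 1, …:
  i=0: 1767   i=1: 2509   i=2: 1704   i=3: 2157
  i=4: 1443   i=5: 1822   i=6: 1485   i=7: 1183
  i=8: 1659   i=9: 2280     …   i=27: 2476
  i=28: 1270
Match at i=28, j=43: a = 28·52 + 43 = 1499.

1499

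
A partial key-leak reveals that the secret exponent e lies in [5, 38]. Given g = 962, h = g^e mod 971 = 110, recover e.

10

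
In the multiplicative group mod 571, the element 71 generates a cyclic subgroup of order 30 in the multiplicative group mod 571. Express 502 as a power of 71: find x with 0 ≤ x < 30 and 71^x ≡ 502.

Successive powers of 71 modulo 571:
  71^0=1  71^1=71  71^2=473  71^3=465  71^4=468  71^5=110
  71^6=387  71^7=69  71^8=331  71^9=90  71^10=109  71^11=316
  71^12=167  71^13=437  71^14=193  71^15=570  71^16=500  71^17=98
  71^18=106  71^19=103  71^20=461  71^21=184  71^22=502
So 71^22 ≡ 502 (mod 571), giving x = 22.

22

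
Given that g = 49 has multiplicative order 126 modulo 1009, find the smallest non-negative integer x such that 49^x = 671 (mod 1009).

25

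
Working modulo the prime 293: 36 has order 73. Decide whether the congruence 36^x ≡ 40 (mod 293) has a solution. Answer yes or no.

yes

40 ∈ ⟨36⟩ iff 40^73 ≡ 1 (mod 293), since |⟨36⟩| = 73.
40^73 mod 293 = 1.
Since 1 = 1, 40 lies in the subgroup.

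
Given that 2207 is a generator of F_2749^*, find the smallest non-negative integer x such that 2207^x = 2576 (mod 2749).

Baby-step giant-step with m = ceil(sqrt(2748)) = 53.
Baby table (2207^j mod 2749 for j=0..52):
  0:1  1:2207  2:2370  3:1992  4:693  5:1007  6:1257  7:458
  8:1923  9:2354  10:2417  11:1259  12:2123  13:1165  14:840  15:1054
  16:524  17:1888  18:2081  19:1937  20:264  21:2609  22:1657  23:829
  24:1518  25:1944  26:1968  27:2705  28:1856  29:182  30:320  31:2496
  32:2425  33:2421  34:1840  35:607  36:886  37:863  38:2333  39:54
  40:971  41:1526  42:357  43:1685  44:2147  45:1902  46:2740  47:2129
  48:662  49:1315  50:2010  51:1933  52:2432
Giant step factor: 2207^(-53) ≡ 917 (mod 2749).
Scan 2576·917^i mod 2749 for i = 0, 1, …:
  i=0: 2576   i=1: 801   i=2: 534   i=3: 356
  i=4: 2070   i=5: 1380   i=6: 920   i=7: 2446
  i=8: 2547   i=9: 1698     …   i=45: 136
  i=46: 1007
Match at i=46, j=5: x = 46·53 + 5 = 2443.

2443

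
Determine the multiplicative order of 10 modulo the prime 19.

The order of 10 must divide p − 1 = 18 = 2 · 3^2.
Divisors: 1, 2, 3, 6, 9, 18.
Check each in increasing order: 10^1 ≡ 10;  10^2 ≡ 5;  10^3 ≡ 12;  10^6 ≡ 11;  10^9 ≡ 18;  10^18 ≡ 1.
Smallest exponent giving 1 is 18.

18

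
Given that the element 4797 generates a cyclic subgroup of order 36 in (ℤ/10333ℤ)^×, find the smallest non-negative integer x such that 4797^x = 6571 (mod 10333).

15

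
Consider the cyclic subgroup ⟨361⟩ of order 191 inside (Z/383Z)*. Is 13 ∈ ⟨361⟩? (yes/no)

13 ∈ ⟨361⟩ iff 13^191 ≡ 1 (mod 383), since |⟨361⟩| = 191.
13^191 mod 383 = 382.
Since 382 ≠ 1, 13 does not lie in the subgroup.

no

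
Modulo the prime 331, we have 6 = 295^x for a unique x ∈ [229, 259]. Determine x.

Compute 295^229 mod 331 = 29, then multiply by 295 repeatedly:
  295^229=29  295^230=280  295^231=181  295^232=104  295^233=228
  295^234=67  295^235=236  295^236=110  295^237=12  295^238=230
  295^239=326  295^240=180  295^241=140  295^242=256  295^243=52
  295^244=114  295^245=199  295^246=118  295^247=55  295^248=6
Found 6 at exponent 248.

248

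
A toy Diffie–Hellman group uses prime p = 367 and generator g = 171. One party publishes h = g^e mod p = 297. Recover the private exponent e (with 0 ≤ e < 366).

50

Baby-step giant-step with m = ceil(sqrt(366)) = 20.
Baby table (171^j mod 367 for j=0..19):
  0:1  1:171  2:248  3:203  4:215  5:65  6:105  7:339
  8:350  9:29  10:188  11:219  12:15  13:363  14:50  15:109
  16:289  17:241  18:107  19:314
Giant step factor: 171^(-20) ≡ 213 (mod 367).
Scan 297·213^i mod 367 for i = 0, 1, …:
  i=0: 297   i=1: 137   i=2: 188
Match at i=2, j=10: e = 2·20 + 10 = 50.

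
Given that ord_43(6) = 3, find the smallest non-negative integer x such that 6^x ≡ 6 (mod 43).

1

Successive powers of 6 modulo 43:
  6^0=1  6^1=6
So 6^1 ≡ 6 (mod 43), giving x = 1.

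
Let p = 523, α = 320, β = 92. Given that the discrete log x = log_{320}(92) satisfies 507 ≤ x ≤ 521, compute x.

Compute 320^507 mod 523 = 79, then multiply by 320 repeatedly:
  320^507=79  320^508=176  320^509=359  320^510=343  320^511=453
  320^512=89  320^513=238  320^514=325  320^515=446  320^516=464
  320^517=471  320^518=96  320^519=386  320^520=92
Found 92 at exponent 520.

520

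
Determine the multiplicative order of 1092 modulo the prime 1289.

161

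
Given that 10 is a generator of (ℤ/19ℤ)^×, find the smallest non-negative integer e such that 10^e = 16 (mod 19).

14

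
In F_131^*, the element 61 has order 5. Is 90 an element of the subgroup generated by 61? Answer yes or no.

no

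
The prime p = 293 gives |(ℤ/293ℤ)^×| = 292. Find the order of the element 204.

292

The order of 204 must divide p − 1 = 292 = 2^2 · 73.
Divisors: 1, 2, 4, 73, 146, 292.
Check each in increasing order: 204^1 ≡ 204;  204^2 ≡ 10;  204^4 ≡ 100;  204^73 ≡ 155;  204^146 ≡ 292;  204^292 ≡ 1.
Smallest exponent giving 1 is 292.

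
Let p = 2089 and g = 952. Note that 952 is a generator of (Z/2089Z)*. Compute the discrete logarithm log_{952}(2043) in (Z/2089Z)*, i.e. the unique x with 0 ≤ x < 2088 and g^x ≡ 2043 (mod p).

1707

Baby-step giant-step with m = ceil(sqrt(2088)) = 46.
Baby table (952^j mod 2089 for j=0..45):
  0:1  1:952  2:1767  3:539  4:1323  5:1918  6:150  7:748
  8:1836  9:1468  10:2084  11:1507  12:1610  13:1483  14:1741  15:855
  16:1339  17:438  18:1265  19:1016  20:25  21:821  22:306  23:941
  24:1740  25:1992  26:1661  27:1988  28:2031  29:1187  30:1964  31:73
  32:559  33:1562  34:1745  35:485  36:51  37:505  38:290  39:332
  40:625  41:1724  42:1383  43:546  44:1720  45:1753
Giant step factor: 952^(-46) ≡ 1876 (mod 2089).
Scan 2043·1876^i mod 2089 for i = 0, 1, …:
  i=0: 2043   i=1: 1442   i=2: 2026   i=3: 885
  i=4: 1594   i=5: 985   i=6: 1184   i=7: 577
  i=8: 350   i=9: 654     …   i=36: 1825
  i=37: 1918
Match at i=37, j=5: x = 37·46 + 5 = 1707.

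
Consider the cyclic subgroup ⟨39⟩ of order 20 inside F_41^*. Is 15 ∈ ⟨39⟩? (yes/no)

no

⟨39⟩ has order 20; its elements mod 41 are {1, 2, 4, 5, 8, 9, 10, 16, 18, 20, 21, 23, 25, 31, 32, 33, 36, 37, 39, 40}.
15 is not in this set.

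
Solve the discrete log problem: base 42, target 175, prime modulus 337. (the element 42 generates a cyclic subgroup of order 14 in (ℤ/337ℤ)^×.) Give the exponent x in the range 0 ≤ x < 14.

4

Successive powers of 42 modulo 337:
  42^0=1  42^1=42  42^2=79  42^3=285  42^4=175
So 42^4 ≡ 175 (mod 337), giving x = 4.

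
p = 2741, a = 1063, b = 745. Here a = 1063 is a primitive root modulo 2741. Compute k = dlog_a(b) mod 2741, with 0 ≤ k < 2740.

1599

Baby-step giant-step with m = ceil(sqrt(2740)) = 53.
Baby table (1063^j mod 2741 for j=0..52):
  0:1  1:1063  2:677  3:1509  4:582  5:1941  6:2051  7:1118
  8:1581  9:370  10:1347  11:1059  12:1907  13:1542  14:28  15:2354
  16:2510  17:1137  18:2591  19:2269  20:2608  21:1153  22:412  23:2137
  24:2083  25:2242  26:1317  27:2061  28:784  29:128  30:1755  31:1685
  32:1282  33:489  34:1758  35:2133  36:572  37:2275  38:763  39:2474
  40:1243  41:147  42:24  43:843  44:2543  45:583  46:263  47:2728
  48:2627  49:2163  50:2311  51:657  52:2177
Giant step factor: 1063^(-53) ≡ 455 (mod 2741).
Scan 745·455^i mod 2741 for i = 0, 1, …:
  i=0: 745   i=1: 1832   i=2: 296   i=3: 371
  i=4: 1604   i=5: 714   i=6: 1432   i=7: 1943
  i=8: 1463   i=9: 2343     …   i=29: 2290
  i=30: 370
Match at i=30, j=9: k = 30·53 + 9 = 1599.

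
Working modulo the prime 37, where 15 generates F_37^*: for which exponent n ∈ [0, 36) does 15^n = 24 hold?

Successive powers of 15 modulo 37:
  15^0=1  15^1=15  15^2=3  15^3=8  15^4=9  15^5=24
So 15^5 ≡ 24 (mod 37), giving n = 5.

5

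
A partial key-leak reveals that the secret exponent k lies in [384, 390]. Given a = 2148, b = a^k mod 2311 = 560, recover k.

389

Compute 2148^384 mod 2311 = 1781, then multiply by 2148 repeatedly:
  2148^384=1781  2148^385=883  2148^386=1664  2148^387=1466  2148^388=1386
  2148^389=560
Found 560 at exponent 389.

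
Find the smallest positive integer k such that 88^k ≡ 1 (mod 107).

106

The order of 88 must divide p − 1 = 106 = 2 · 53.
Divisors: 1, 2, 53, 106.
Check each in increasing order: 88^1 ≡ 88;  88^2 ≡ 40;  88^53 ≡ 106;  88^106 ≡ 1.
Smallest exponent giving 1 is 106.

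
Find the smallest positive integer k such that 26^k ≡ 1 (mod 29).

28

The order of 26 must divide p − 1 = 28 = 2^2 · 7.
Divisors: 1, 2, 4, 7, 14, 28.
Check each in increasing order: 26^1 ≡ 26;  26^2 ≡ 9;  26^4 ≡ 23;  26^7 ≡ 17;  26^14 ≡ 28;  26^28 ≡ 1.
Smallest exponent giving 1 is 28.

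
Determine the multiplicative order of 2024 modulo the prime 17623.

17622

The order of 2024 must divide p − 1 = 17622 = 2 · 3^2 · 11 · 89.
Divisors: 1, 2, 3, 6, 9, 11, 18, 22, 33, 66, 89, 99, 178, 198, 267, 534, 801, 979, 1602, 1958, 2937, 5874, 8811, 17622.
Check each in increasing order: 2024^1 ≡ 2024;  2024^2 ≡ 8040;  2024^3 ≡ 6931;  2024^6 ≡ 16086;  2024^9 ≡ 8968;  2024^11 ≡ 7027;  2024^18 ≡ 11275;  2024^22 ≡ 16706;  2024^33 ≡ 6259;  2024^66 ≡ 16775;  2024^89 ≡ 2277;  2024^99 ≡ 14514;  2024^178 ≡ 3567;  2024^198 ≡ 8477;  2024^267 ≡ 15479;  2024^534 ≡ 14756;  2024^801 ≡ 14044;  2024^979 ≡ 10382;  2024^1602 ≡ 14943;  2024^1958 ≡ 3656;  2024^2937 ≡ 14273;  2024^5874 ≡ 14272;  2024^8811 ≡ 17622;  2024^17622 ≡ 1.
Smallest exponent giving 1 is 17622.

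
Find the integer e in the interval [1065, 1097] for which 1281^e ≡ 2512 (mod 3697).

Compute 1281^1065 mod 3697 = 277, then multiply by 1281 repeatedly:
  1281^1065=277  1281^1066=3622  1281^1067=47  1281^1068=1055  1281^1069=2050
  1281^1070=1180  1281^1071=3204  1281^1072=654  1281^1073=2252  1281^1074=1152
  1281^1075=609  1281^1076=62  1281^1077=1785  1281^1078=1839  1281^1079=770
  1281^1080=2968  1281^1081=1492  1281^1082=3600  1281^1083=1441  1281^1084=1118
  1281^1085=1419  1281^1086=2512
Found 2512 at exponent 1086.

1086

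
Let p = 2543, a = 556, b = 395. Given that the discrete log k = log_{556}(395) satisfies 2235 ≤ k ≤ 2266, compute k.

Compute 556^2235 mod 2543 = 2386, then multiply by 556 repeatedly:
  556^2235=2386  556^2236=1713  556^2237=1346  556^2238=734  556^2239=1224
  556^2240=1563  556^2241=1865  556^2242=1939  556^2243=2395  556^2244=1631
  556^2245=1528  556^2246=206  556^2247=101  556^2248=210  556^2249=2325
  556^2250=856  556^2251=395
Found 395 at exponent 2251.

2251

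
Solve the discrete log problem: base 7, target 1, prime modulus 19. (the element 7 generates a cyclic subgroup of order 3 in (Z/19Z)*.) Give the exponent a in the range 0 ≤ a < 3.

0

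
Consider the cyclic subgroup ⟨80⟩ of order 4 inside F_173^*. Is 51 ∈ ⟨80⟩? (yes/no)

⟨80⟩ has order 4; its elements mod 173 are {1, 80, 93, 172}.
51 is not in this set.

no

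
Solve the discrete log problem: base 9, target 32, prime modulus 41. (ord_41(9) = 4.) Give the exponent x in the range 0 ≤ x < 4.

Successive powers of 9 modulo 41:
  9^0=1  9^1=9  9^2=40  9^3=32
So 9^3 ≡ 32 (mod 41), giving x = 3.

3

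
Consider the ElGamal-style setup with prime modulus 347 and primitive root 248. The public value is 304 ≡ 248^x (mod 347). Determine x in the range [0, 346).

209

Baby-step giant-step with m = ceil(sqrt(346)) = 19.
Baby table (248^j mod 347 for j=0..18):
  0:1  1:248  2:85  3:260  4:285  5:239  6:282  7:189
  8:27  9:103  10:213  11:80  12:61  13:207  14:327  15:245
  16:35  17:5  18:199
Giant step factor: 248^(-19) ≡ 218 (mod 347).
Scan 304·218^i mod 347 for i = 0, 1, …:
  i=0: 304   i=1: 342   i=2: 298   i=3: 75
  i=4: 41   i=5: 263   i=6: 79   i=7: 219
  i=8: 203   i=9: 185   i=10: 78   i=11: 1
Match at i=11, j=0: x = 11·19 + 0 = 209.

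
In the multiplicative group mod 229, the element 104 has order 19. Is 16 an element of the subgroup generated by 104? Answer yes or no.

⟨104⟩ has order 19; its elements mod 229 are {1, 16, 17, 27, 42, 43, 44, 53, 57, 60, 61, 104, 121, 161, 165, 203, 214, 218, 225}.
16 is in this set.

yes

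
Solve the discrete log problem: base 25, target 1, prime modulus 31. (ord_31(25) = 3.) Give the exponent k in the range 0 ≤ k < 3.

0

Successive powers of 25 modulo 31:
  25^0=1
So 25^0 ≡ 1 (mod 31), giving k = 0.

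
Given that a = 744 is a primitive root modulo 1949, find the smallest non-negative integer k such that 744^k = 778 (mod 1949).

447

Baby-step giant-step with m = ceil(sqrt(1948)) = 45.
Baby table (744^j mod 1949 for j=0..44):
  0:1  1:744  2:20  3:1237  4:400  5:1352  6:204  7:1703
  8:182  9:927  10:1691  11:999  12:687  13:490  14:97  15:55
  16:1940  17:1100  18:1769  19:561  20:298  21:1475  22:113  23:265
  24:311  25:1402  26:373  27:754  28:1613  29:1437  30:1076  31:1454
  32:81  33:1794  34:1620  35:798  36:1216  37:368  38:932  39:1513
  40:1099  41:1025  42:541  43:1010  44:1075
Giant step factor: 744^(-45) ≡ 140 (mod 1949).
Scan 778·140^i mod 1949 for i = 0, 1, …:
  i=0: 778   i=1: 1725   i=2: 1773   i=3: 697
  i=4: 130   i=5: 659   i=6: 657   i=7: 377
  i=8: 157   i=9: 541
Match at i=9, j=42: k = 9·45 + 42 = 447.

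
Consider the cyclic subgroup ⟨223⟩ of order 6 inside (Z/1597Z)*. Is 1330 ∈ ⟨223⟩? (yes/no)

⟨223⟩ has order 6; its elements mod 1597 are {1, 222, 223, 1374, 1375, 1596}.
1330 is not in this set.

no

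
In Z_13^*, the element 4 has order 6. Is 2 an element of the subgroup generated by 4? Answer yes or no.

no

2 ∈ ⟨4⟩ iff 2^6 ≡ 1 (mod 13), since |⟨4⟩| = 6.
2^6 mod 13 = 12.
Since 12 ≠ 1, 2 does not lie in the subgroup.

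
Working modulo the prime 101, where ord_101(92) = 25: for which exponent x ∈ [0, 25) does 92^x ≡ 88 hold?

7

Successive powers of 92 modulo 101:
  92^0=1  92^1=92  92^2=81  92^3=79  92^4=97  92^5=36
  92^6=80  92^7=88
So 92^7 ≡ 88 (mod 101), giving x = 7.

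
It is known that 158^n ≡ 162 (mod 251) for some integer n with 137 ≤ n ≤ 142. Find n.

137

Compute 158^137 mod 251 = 162, then multiply by 158 repeatedly:
  158^137=162
Found 162 at exponent 137.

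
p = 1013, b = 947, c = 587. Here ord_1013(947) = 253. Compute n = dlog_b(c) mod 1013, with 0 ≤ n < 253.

194

Baby-step giant-step with m = ceil(sqrt(253)) = 16.
Baby table (947^j mod 1013 for j=0..15):
  0:1  1:947  2:304  3:196  4:233  5:830  6:935  7:83
  8:600  9:920  10:60  11:92  12:6  13:617  14:811  15:163
Giant step factor: 947^(-16) ≡ 692 (mod 1013).
Scan 587·692^i mod 1013 for i = 0, 1, …:
  i=0: 587   i=1: 1004   i=2: 863   i=3: 539
  i=4: 204   i=5: 361   i=6: 614   i=7: 441
  i=8: 259   i=9: 940   i=10: 134   i=11: 545
  i=12: 304
Match at i=12, j=2: n = 12·16 + 2 = 194.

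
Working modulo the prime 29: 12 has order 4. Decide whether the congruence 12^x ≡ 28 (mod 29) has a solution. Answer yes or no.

yes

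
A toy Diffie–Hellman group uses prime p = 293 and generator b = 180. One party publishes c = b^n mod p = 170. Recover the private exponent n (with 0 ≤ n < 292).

2

Successive powers of 180 modulo 293:
  180^0=1  180^1=180  180^2=170
So 180^2 ≡ 170 (mod 293), giving n = 2.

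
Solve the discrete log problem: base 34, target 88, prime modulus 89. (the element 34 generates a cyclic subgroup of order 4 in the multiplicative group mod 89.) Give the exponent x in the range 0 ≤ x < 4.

2

Successive powers of 34 modulo 89:
  34^0=1  34^1=34  34^2=88
So 34^2 ≡ 88 (mod 89), giving x = 2.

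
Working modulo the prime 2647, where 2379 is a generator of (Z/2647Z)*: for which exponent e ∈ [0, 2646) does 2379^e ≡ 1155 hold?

Baby-step giant-step with m = ceil(sqrt(2646)) = 52.
Baby table (2379^j mod 2647 for j=0..51):
  0:1  1:2379  2:355  3:152  4:1616  5:1020  6:1928  7:2108
  8:1514  9:1886  10:129  11:2486  12:796  13:1079  14:1998  15:1877
  16:2541  17:1938  18:2075  19:2417  20:759  21:407  22:2098  23:1547
  24:983  25:1256  26:2208  27:1184  28:328  29:2094  30:2619  31:2210
  32:648  33:1038  34:2398  35:557  36:1603  37:1857  38:2607  39:132
  40:1682  41:1861  42:1535  43:1552  44:2290  45:384  46:321  47:1323
  48:134  49:1146  50:2571  51:1839
Giant step factor: 2379^(-52) ≡ 846 (mod 2647).
Scan 1155·846^i mod 2647 for i = 0, 1, …:
  i=0: 1155   i=1: 387   i=2: 1821   i=3: 12
  i=4: 2211   i=5: 1724   i=6: 7   i=7: 628
  i=8: 1888   i=9: 1107     …   i=32: 2580
  i=33: 1552
Match at i=33, j=43: e = 33·52 + 43 = 1759.

1759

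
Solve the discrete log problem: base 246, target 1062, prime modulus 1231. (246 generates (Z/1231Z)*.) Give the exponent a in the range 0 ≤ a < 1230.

507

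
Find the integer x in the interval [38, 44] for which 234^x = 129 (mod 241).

41

Compute 234^38 mod 241 = 20, then multiply by 234 repeatedly:
  234^38=20  234^39=101  234^40=16  234^41=129
Found 129 at exponent 41.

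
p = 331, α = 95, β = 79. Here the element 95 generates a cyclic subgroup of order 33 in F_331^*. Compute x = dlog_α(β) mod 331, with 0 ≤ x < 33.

Successive powers of 95 modulo 331:
  95^0=1  95^1=95  95^2=88  95^3=85  95^4=131  95^5=198
  95^6=274  95^7=212  95^8=280  95^9=120  95^10=146  95^11=299
  95^12=270  95^13=163  95^14=259  95^15=111  95^16=284  95^17=169
  95^18=167  95^19=308  95^20=132  95^21=293  95^22=31  95^23=297
  95^24=80  95^25=318  95^26=89  95^27=180  95^28=219  95^29=283
  95^30=74  95^31=79
So 95^31 ≡ 79 (mod 331), giving x = 31.

31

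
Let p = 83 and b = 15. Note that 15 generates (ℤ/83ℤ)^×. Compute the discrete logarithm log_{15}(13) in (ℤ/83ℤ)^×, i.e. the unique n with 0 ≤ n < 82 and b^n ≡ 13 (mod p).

Baby-step giant-step with m = ceil(sqrt(82)) = 10.
Baby table (15^j mod 83 for j=0..9):
  0:1  1:15  2:59  3:55  4:78  5:8  6:37  7:57
  8:25  9:43
Giant step factor: 15^(-10) ≡ 48 (mod 83).
Scan 13·48^i mod 83 for i = 0, 1, …:
  i=0: 13   i=1: 43
Match at i=1, j=9: n = 1·10 + 9 = 19.

19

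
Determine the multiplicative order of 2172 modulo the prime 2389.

1194

The order of 2172 must divide p − 1 = 2388 = 2^2 · 3 · 199.
Divisors: 1, 2, 3, 4, 6, 12, 199, 398, 597, 796, 1194, 2388.
Check each in increasing order: 2172^1 ≡ 2172;  2172^2 ≡ 1698;  2172^3 ≡ 1829;  2172^4 ≡ 2070;  2172^6 ≡ 641;  2172^12 ≡ 2362;  2172^199 ≡ 690;  2172^398 ≡ 689;  2172^597 ≡ 2388;  2172^796 ≡ 1699;  2172^1194 ≡ 1.
Smallest exponent giving 1 is 1194.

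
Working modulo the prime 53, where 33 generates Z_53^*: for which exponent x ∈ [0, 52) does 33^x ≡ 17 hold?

14

Successive powers of 33 modulo 53:
  33^0=1  33^1=33  33^2=29  33^3=3  33^4=46  33^5=34
  33^6=9  33^7=32  33^8=49  33^9=27  33^10=43  33^11=41
  33^12=28  33^13=23  33^14=17
So 33^14 ≡ 17 (mod 53), giving x = 14.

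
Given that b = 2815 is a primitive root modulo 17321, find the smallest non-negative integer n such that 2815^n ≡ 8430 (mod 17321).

Baby-step giant-step with m = ceil(sqrt(17320)) = 132.
Baby table (2815^j mod 17321 for j=0..131):
  0:1  1:2815  2:8528  3:16735  4:13226  5:8361  6:14297  7:9372
  8:2297  9:5322  10:16086  11:4996  12:16409  13:13549  14:16914  15:14802
  16:10625  17:13329  18:3849  19:9310  20:977  21:13537  22:455  23:16392
  24:336  25:10506  26:7443  27:10956  28:9760  29:3294  30:5875  31:13891
  32:9668  33:4129  34:744  35:15840  36:5346  37:14362  38:1816  39:2345
  40:1874  41:9726  42:11510  43:10380  44:16494  45:10330  46:14312  47:16955
  48:8970  49:13853  50:6624  51:9164  52:5691  53:15561  54:16727  55:8027
  56:9421  57:1664  58:7490  59:4693  60:12193  61:10394  62:3941  63:8475
  64:6108  65:11588  66:4777  67:6159  68:16585  69:6680  70:10915  71:15592
  72:66  73:12580  74:8576  75:13287  76:6866  77:14875  78:8268  79:12317
  80:13034  81:4832  82:5095  83:637  84:9092  85:10863  86:7780  87:6956
  88:8410  89:13664  90:11540  91:8225  92:12519  93:10071  94:12709  95:7970
  96:4855  97:556  98:6250  99:12935  100:3283  101:9552  102:6688  103:16114
  104:14532  105:12699  106:14462  107:6180  108:6416  109:12558  110:15930  111:16202
  112:2437  113:1039  114:14857  115:9561  116:14702  117:6261  118:9258  119:10486
  120:3106  121:13606  122:4159  123:15910  124:11865  125:5087  126:12759  127:10152
  128:15551  129:5898  130:9352  131:15281
Giant step factor: 2815^(-132) ≡ 8541 (mod 17321).
Scan 8430·8541^i mod 17321 for i = 0, 1, …:
  i=0: 8430   i=1: 14554   i=2: 10218   i=3: 8740
  i=4: 12151   i=5: 11580   i=6: 1870   i=7: 1708
  i=8: 3746   i=9: 2699     …   i=98: 14625
  i=99: 10394
Match at i=99, j=61: n = 99·132 + 61 = 13129.

13129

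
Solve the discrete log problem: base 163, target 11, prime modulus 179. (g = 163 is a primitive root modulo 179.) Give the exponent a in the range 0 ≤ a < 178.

Baby-step giant-step with m = ceil(sqrt(178)) = 14.
Baby table (163^j mod 179 for j=0..13):
  0:1  1:163  2:77  3:21  4:22  5:6  6:83  7:104
  8:126  9:132  10:36  11:140  12:87  13:40
Giant step factor: 163^(-14) ≡ 106 (mod 179).
Scan 11·106^i mod 179 for i = 0, 1, …:
  i=0: 11   i=1: 92   i=2: 86   i=3: 166
  i=4: 54   i=5: 175   i=6: 113   i=7: 164
  i=8: 21
Match at i=8, j=3: a = 8·14 + 3 = 115.

115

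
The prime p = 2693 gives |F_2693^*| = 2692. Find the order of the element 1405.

1346

The order of 1405 must divide p − 1 = 2692 = 2^2 · 673.
Divisors: 1, 2, 4, 673, 1346, 2692.
Check each in increasing order: 1405^1 ≡ 1405;  1405^2 ≡ 56;  1405^4 ≡ 443;  1405^673 ≡ 2692;  1405^1346 ≡ 1.
Smallest exponent giving 1 is 1346.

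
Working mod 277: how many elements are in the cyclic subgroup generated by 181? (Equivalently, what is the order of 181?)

The order of 181 must divide p − 1 = 276 = 2^2 · 3 · 23.
Divisors: 1, 2, 3, 4, 6, 12, 23, 46, 69, 92, 138, 276.
Check each in increasing order: 181^1 ≡ 181;  181^2 ≡ 75;  181^3 ≡ 2;  181^4 ≡ 85;  181^6 ≡ 4;  181^12 ≡ 16;  181^23 ≡ 182;  181^46 ≡ 161;  181^69 ≡ 217;  181^92 ≡ 160;  181^138 ≡ 276;  181^276 ≡ 1.
Smallest exponent giving 1 is 276.

276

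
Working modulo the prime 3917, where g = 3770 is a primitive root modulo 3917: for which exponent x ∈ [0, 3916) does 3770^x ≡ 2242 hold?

3515

Baby-step giant-step with m = ceil(sqrt(3916)) = 63.
Baby table (3770^j mod 3917 for j=0..62):
  0:1  1:3770  2:2024  3:164  4:3311  5:2908  6:3394  7:2458
  8:2955  9:402  10:3578  11:2829  12:3256  13:3159  14:1750  15:1272
  16:1032  17:1059  18:1007  19:817  20:1328  21:634  22:810  23:2357
  24:2134  25:3579  26:2682  27:1363  28:3323  29:1144  30:263  31:509
  32:3517  33:45  34:1219  35:989  36:3463  37:149  38:1599  39:3884
  40:934  41:3714  42:2422  43:413  44:1961  45:1591  46:1143  47:410
  48:2402  49:3353  50:651  51:2228  52:1512  53:1005  54:1111  55:1197
  56:306  57:2022  58:458  59:3180  60:2580  61:689  62:559
Giant step factor: 3770^(-63) ≡ 886 (mod 3917).
Scan 2242·886^i mod 3917 for i = 0, 1, …:
  i=0: 2242   i=1: 493   i=2: 2011   i=3: 3428
  i=4: 1533   i=5: 2956   i=6: 2460   i=7: 1708
  i=8: 1326   i=9: 3653     …   i=54: 3763
  i=55: 651
Match at i=55, j=50: x = 55·63 + 50 = 3515.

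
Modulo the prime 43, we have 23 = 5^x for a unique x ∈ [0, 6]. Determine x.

Compute 5^0 mod 43 = 1, then multiply by 5 repeatedly:
  5^0=1  5^1=5  5^2=25  5^3=39  5^4=23
Found 23 at exponent 4.

4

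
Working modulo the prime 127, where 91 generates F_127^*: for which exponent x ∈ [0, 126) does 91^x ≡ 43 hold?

Successive powers of 91 modulo 127:
  91^0=1  91^1=91  91^2=26  91^3=80  91^4=41  91^5=48
  91^6=50  91^7=105  91^8=30  91^9=63  91^10=18  91^11=114
  91^12=87  91^13=43
So 91^13 ≡ 43 (mod 127), giving x = 13.

13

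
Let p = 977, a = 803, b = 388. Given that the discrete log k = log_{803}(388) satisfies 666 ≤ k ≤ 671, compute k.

667

Compute 803^666 mod 977 = 9, then multiply by 803 repeatedly:
  803^666=9  803^667=388
Found 388 at exponent 667.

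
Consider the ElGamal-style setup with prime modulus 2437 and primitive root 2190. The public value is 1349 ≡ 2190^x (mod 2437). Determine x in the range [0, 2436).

Baby-step giant-step with m = ceil(sqrt(2436)) = 50.
Baby table (2190^j mod 2437 for j=0..49):
  0:1  1:2190  2:84  3:1185  4:2182  5:2060  6:513  7:13
  8:1663  9:1092  10:783  11:1559  12:2410  13:1795  14:169  15:2123
  16:2011  17:431  18:771  19:2086  20:1402  21:2197  22:792  23:1773
  24:729  25:275  26:311  27:1167  28:1754  29:548  30:1116  31:2166
  32:1138  33:1606  34:549  35:869  36:2250  37:2323  38:1351  39:172
  40:1382  41:2263  42:1549  43:6  44:955  45:504  46:2236  47:907
  48:175  49:641
Giant step factor: 2190^(-50) ≡ 1281 (mod 2437).
Scan 1349·1281^i mod 2437 for i = 0, 1, …:
  i=0: 1349   i=1: 236   i=2: 128   i=3: 689
  i=4: 415   i=5: 349   i=6: 1098   i=7: 389
  i=8: 1161   i=9: 671     …   i=47: 2261
  i=48: 1185
Match at i=48, j=3: x = 48·50 + 3 = 2403.

2403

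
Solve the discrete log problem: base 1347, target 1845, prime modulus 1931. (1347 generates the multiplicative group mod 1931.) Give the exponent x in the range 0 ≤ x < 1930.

Baby-step giant-step with m = ceil(sqrt(1930)) = 44.
Baby table (1347^j mod 1931 for j=0..43):
  0:1  1:1347  2:1200  3:153  4:1405  5:155  6:237  7:624
  8:543  9:1503  10:853  11:46  12:170  13:1132  14:1245  15:907
  16:1337  17:1247  18:1670  19:1806  20:1553  21:618  22:185  23:96
  24:1866  25:1271  26:1171  27:1641  28:1363  29:1511  30:43  31:1922
  32:1394  33:786  34:554  35:872  36:536  37:1729  38:177  39:906
  40:1921  41:47  42:1517  43:401
Giant step factor: 1347^(-44) ≡ 855 (mod 1931).
Scan 1845·855^i mod 1931 for i = 0, 1, …:
  i=0: 1845   i=1: 1779   i=2: 1348   i=3: 1664
  i=4: 1504   i=5: 1805   i=6: 406   i=7: 1481
  i=8: 1450   i=9: 48     …   i=37: 1398
  i=38: 1
Match at i=38, j=0: x = 38·44 + 0 = 1672.

1672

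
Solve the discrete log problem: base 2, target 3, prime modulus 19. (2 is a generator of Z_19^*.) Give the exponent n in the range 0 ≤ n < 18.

Successive powers of 2 modulo 19:
  2^0=1  2^1=2  2^2=4  2^3=8  2^4=16  2^5=13
  2^6=7  2^7=14  2^8=9  2^9=18  2^10=17  2^11=15
  2^12=11  2^13=3
So 2^13 ≡ 3 (mod 19), giving n = 13.

13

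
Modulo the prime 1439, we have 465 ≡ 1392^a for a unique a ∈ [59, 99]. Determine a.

Compute 1392^59 mod 1439 = 1077, then multiply by 1392 repeatedly:
  1392^59=1077  1392^60=1185  1392^61=426  1392^62=124  1392^63=1367
  1392^64=506  1392^65=681  1392^66=1090  1392^67=574  1392^68=363
  1392^69=207  1392^70=344  1392^71=1100  1392^72=104  1392^73=868
  1392^74=935  1392^75=664  1392^76=450  1392^77=435  1392^78=1140
  1392^79=1102  1392^80=10  1392^81=969  1392^82=505  1392^83=728
  1392^84=320  1392^85=789  1392^86=331  1392^87=272  1392^88=167
  1392^89=785  1392^90=519  1392^91=70  1392^92=1027  1392^93=657
  1392^94=779  1392^95=801  1392^96=1206  1392^97=878  1392^98=465
Found 465 at exponent 98.

98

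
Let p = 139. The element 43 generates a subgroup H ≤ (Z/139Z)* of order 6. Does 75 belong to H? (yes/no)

no

⟨43⟩ has order 6; its elements mod 139 are {1, 42, 43, 96, 97, 138}.
75 is not in this set.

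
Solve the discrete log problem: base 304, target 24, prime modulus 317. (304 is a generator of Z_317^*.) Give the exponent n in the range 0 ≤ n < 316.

288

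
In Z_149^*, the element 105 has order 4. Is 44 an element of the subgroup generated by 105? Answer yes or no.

⟨105⟩ has order 4; its elements mod 149 are {1, 44, 105, 148}.
44 is in this set.

yes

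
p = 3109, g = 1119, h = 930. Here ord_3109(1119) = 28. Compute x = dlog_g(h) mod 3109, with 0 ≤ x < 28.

3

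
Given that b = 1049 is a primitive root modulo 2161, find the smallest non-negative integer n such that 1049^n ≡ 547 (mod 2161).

Baby-step giant-step with m = ceil(sqrt(2160)) = 47.
Baby table (1049^j mod 2161 for j=0..46):
  0:1  1:1049  2:452  3:889  4:1170  5:2043  6:1556  7:689
  8:987  9:244  10:958  11:77  12:816  13:228  14:1462  15:1489
  16:1719  17:957  18:1189  19:364  20:1500  21:292  22:1607  23:163
  24:268  25:202  26:120  27:542  28:215  29:791  30:2096  31:967
  32:874  33:562  34:1746  35:1187  36:427  37:596  38:675  39:1428
  40:399  41:1478  42:985  43:307  44:54  45:460  46:637
Giant step factor: 1049^(-47) ≡ 666 (mod 2161).
Scan 547·666^i mod 2161 for i = 0, 1, …:
  i=0: 547   i=1: 1254   i=2: 1018   i=3: 1595
  i=4: 1219   i=5: 1479   i=6: 1759   i=7: 232
  i=8: 1081   i=9: 333     …   i=33: 1175
  i=34: 268
Match at i=34, j=24: n = 34·47 + 24 = 1622.

1622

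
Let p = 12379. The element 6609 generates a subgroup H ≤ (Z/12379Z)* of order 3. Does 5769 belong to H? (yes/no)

5769 ∈ ⟨6609⟩ iff 5769^3 ≡ 1 (mod 12379), since |⟨6609⟩| = 3.
5769^3 mod 12379 = 1.
Since 1 = 1, 5769 lies in the subgroup.

yes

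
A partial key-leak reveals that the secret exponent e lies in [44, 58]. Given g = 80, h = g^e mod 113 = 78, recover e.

Compute 80^44 mod 113 = 53, then multiply by 80 repeatedly:
  80^44=53  80^45=59  80^46=87  80^47=67  80^48=49
  80^49=78
Found 78 at exponent 49.

49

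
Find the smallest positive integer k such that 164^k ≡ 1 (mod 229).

228

The order of 164 must divide p − 1 = 228 = 2^2 · 3 · 19.
Divisors: 1, 2, 3, 4, 6, 12, 19, 38, 57, 76, 114, 228.
Check each in increasing order: 164^1 ≡ 164;  164^2 ≡ 103;  164^3 ≡ 175;  164^4 ≡ 75;  164^6 ≡ 168;  164^12 ≡ 57;  164^19 ≡ 211;  164^38 ≡ 95;  164^57 ≡ 122;  164^76 ≡ 94;  164^114 ≡ 228;  164^228 ≡ 1.
Smallest exponent giving 1 is 228.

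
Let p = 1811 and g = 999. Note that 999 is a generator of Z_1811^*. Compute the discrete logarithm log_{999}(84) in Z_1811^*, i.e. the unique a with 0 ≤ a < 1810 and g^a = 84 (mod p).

Baby-step giant-step with m = ceil(sqrt(1810)) = 43.
Baby table (999^j mod 1811 for j=0..42):
  0:1  1:999  2:140  3:413  4:1490  5:1679  6:335  7:1441
  8:1625  9:719  10:1125  11:1055  12:1754  13:1009  14:1075  15:2
  16:187  17:280  18:826  19:1169  20:1547  21:670  22:1071  23:1439
  24:1438  25:439  26:299  27:1697  28:207  29:339  30:4  31:374
  32:560  33:1652  34:527  35:1283  36:1340  37:331  38:1067  39:1065
  40:878  41:598  42:1583
Giant step factor: 999^(-43) ≡ 923 (mod 1811).
Scan 84·923^i mod 1811 for i = 0, 1, …:
  i=0: 84   i=1: 1470   i=2: 371   i=3: 154
  i=4: 884   i=5: 982   i=6: 886   i=7: 1017
  i=8: 593   i=9: 417     …   i=39: 1756
  i=40: 1754
Match at i=40, j=12: a = 40·43 + 12 = 1732.

1732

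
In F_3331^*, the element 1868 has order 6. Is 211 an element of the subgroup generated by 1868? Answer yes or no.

no

⟨1868⟩ has order 6; its elements mod 3331 are {1, 1463, 1464, 1867, 1868, 3330}.
211 is not in this set.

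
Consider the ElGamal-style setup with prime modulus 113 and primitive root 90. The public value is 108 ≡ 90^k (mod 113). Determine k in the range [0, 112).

43

Baby-step giant-step with m = ceil(sqrt(112)) = 11.
Baby table (90^j mod 113 for j=0..10):
  0:1  1:90  2:77  3:37  4:53  5:24  6:13  7:40
  8:97  9:29  10:11
Giant step factor: 90^(-11) ≡ 46 (mod 113).
Scan 108·46^i mod 113 for i = 0, 1, …:
  i=0: 108   i=1: 109   i=2: 42   i=3: 11
Match at i=3, j=10: k = 3·11 + 10 = 43.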